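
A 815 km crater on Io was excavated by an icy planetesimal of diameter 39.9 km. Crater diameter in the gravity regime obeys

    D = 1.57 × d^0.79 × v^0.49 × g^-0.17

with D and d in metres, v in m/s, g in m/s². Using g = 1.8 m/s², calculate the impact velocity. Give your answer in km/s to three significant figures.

Rearranging for v: v = [D / (1.57 · 39900^0.79 · 1.8^-0.17)]^(1/0.49).
D = 815000 m.
39900^0.79 = 4313
1.8^-0.17 = 0.9049
Denominator = 1.57 × 4313 × 0.9049 = 6127
D / 6127 = 815000 / 6127 = 133.0
v = 133.0^(1/0.49) = 133.0^2.0408 = 21595 m/s

v ≈ 21.6 km/s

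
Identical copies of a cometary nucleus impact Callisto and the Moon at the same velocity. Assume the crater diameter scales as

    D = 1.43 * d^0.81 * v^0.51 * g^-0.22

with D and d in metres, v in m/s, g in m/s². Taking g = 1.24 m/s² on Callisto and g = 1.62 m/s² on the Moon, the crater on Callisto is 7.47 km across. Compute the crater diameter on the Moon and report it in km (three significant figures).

All impactor-dependent factors cancel in the ratio, leaving D_Moon/D_Callisto = (g_Moon/g_Callisto)^-0.22.
(1.62/1.24)^-0.22 = 1.306^-0.22 = 0.9430
D_Moon = 0.9430 × 7.47 km = 7.04 km

D ≈ 7.04 km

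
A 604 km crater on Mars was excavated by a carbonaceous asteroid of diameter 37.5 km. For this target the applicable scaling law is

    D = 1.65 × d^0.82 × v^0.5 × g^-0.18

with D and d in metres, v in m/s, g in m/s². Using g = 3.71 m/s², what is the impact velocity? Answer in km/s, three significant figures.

v ≈ 6.77 km/s

Rearranging for v: v = [D / (1.65 · 37500^0.82 · 3.71^-0.18)]^(1/0.5).
D = 604000 m.
37500^0.82 = 5633
3.71^-0.18 = 0.7898
Denominator = 1.65 × 5633 × 0.7898 = 7341
D / 7341 = 604000 / 7341 = 82.28
v = 82.28^(1/0.5) = 82.28^2 = 6770 m/s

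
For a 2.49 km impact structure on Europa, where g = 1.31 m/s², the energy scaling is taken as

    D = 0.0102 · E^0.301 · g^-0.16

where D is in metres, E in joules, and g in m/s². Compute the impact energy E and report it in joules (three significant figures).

Rearranging: E = [D / (0.0102 · g^-0.16)]^(1/0.301).
D = 2490 m.
g^-0.16 = 1.31^-0.16 = 0.9577
D / (0.0102 × 0.9577) = 2490 / (9.769 × 10^-3) = 2.549 × 10^5
E = (2.549 × 10^5)^3.3223 = 9.153 × 10^17 J

E ≈ 9.15 × 10^17 J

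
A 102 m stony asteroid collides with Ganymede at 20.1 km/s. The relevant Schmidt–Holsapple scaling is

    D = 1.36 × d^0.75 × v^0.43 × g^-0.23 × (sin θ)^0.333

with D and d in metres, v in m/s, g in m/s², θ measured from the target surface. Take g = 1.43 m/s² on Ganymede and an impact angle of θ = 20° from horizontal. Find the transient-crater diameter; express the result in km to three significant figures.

D ≈ 1.99 km

In SI units: v = 20100 m/s.
d^0.75 = 102^0.75 = 32.10
v^0.43 = 20100^0.43 = 70.86
g^-0.23 = 1.43^-0.23 = 0.9210
(sin 20°)^0.333 = 0.3420^0.333 = 0.6996
D = 1.36 × 32.10 × 70.86 × 0.9210 × 0.6996 = 1993 m
   = 1.993 km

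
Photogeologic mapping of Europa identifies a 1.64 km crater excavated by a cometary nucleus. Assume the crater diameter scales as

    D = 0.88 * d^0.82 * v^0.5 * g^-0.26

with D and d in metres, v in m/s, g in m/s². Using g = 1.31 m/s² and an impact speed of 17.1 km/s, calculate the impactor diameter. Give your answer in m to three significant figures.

Rearranging for d: d = [D / (0.88 · 17100^0.5 · 1.31^-0.26)]^(1/0.82).
D = 1640 m.
17100^0.5 = 130.8
1.31^-0.26 = 0.9322
Denominator = 0.88 × 130.8 × 0.9322 = 107.3
D / 107.3 = 1640 / 107.3 = 15.28
d = 15.28^(1/0.82) = 15.28^1.2195 = 27.80 m

d ≈ 27.8 m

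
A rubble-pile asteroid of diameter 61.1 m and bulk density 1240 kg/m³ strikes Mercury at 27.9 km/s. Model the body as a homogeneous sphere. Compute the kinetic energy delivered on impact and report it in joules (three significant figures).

v = 27900 m/s.
Mass m = (π/6) ρ d³ = (π/6) × 1240 × (61.1)³ = 1.481 × 10^8 kg
E = ½ m v² = 0.5 × 1.481 × 10^8 × (27900)² = 5.764 × 10^16 J

E ≈ 5.76 × 10^16 J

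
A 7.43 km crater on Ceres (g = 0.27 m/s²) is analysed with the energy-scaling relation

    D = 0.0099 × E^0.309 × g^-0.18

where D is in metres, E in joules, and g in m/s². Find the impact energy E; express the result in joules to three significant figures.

E ≈ 4.82 × 10^18 J

Rearranging: E = [D / (0.0099 · g^-0.18)]^(1/0.309).
D = 7430 m.
g^-0.18 = 0.27^-0.18 = 1.266
D / (0.0099 × 1.266) = 7430 / (0.01253) = 5.930 × 10^5
E = (5.930 × 10^5)^3.2362 = 4.817 × 10^18 J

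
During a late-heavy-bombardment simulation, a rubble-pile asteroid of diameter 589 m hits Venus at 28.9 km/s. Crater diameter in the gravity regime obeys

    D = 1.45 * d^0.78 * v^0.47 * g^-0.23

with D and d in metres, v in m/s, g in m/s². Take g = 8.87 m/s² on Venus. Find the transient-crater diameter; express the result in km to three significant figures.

D ≈ 15.9 km

In SI units: v = 28900 m/s.
d^0.78 = 589^0.78 = 144.8
v^0.47 = 28900^0.47 = 124.9
g^-0.23 = 8.87^-0.23 = 0.6053
D = 1.45 × 144.8 × 124.9 × 0.6053 = 15873 m
   = 15.87 km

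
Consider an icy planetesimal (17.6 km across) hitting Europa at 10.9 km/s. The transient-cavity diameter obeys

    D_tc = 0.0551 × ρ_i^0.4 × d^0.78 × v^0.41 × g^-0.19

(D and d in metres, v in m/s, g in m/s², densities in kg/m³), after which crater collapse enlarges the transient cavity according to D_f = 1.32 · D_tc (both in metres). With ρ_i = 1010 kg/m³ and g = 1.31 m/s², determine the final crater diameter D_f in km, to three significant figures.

D_f ≈ 102 km

In SI: d = 17600 m, v = 10900 m/s.
ρ_i^0.4 = 1010^0.4 = 15.91
d^0.78 = 17600^0.78 = 2049
v^0.41 = 10900^0.41 = 45.22
g^-0.19 = 1.31^-0.19 = 0.9500
D_tc = 0.0551 × 15.91 × 2049 × 45.22 × 0.9500 = 77160 m
D_f = 1.32 × 77160 = 1.019 × 10^5 m
     = 101.9 km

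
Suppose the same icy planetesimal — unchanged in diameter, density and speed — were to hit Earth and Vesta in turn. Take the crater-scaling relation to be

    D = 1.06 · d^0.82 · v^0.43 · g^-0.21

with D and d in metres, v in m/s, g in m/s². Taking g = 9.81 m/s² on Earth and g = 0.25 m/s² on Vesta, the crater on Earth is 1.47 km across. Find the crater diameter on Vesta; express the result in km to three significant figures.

All impactor-dependent factors cancel in the ratio, leaving D_Vesta/D_Earth = (g_Vesta/g_Earth)^-0.21.
(0.25/9.81)^-0.21 = 0.02548^-0.21 = 2.161
D_Vesta = 2.161 × 1.47 km = 3.18 km

D ≈ 3.18 km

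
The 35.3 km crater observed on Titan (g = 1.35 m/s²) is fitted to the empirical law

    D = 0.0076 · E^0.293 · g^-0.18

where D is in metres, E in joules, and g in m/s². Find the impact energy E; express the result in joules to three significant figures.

Rearranging: E = [D / (0.0076 · g^-0.18)]^(1/0.293).
D = 35300 m.
g^-0.18 = 1.35^-0.18 = 0.9474
D / (0.0076 × 0.9474) = 35300 / (7.200 × 10^-3) = 4.903 × 10^6
E = (4.903 × 10^6)^3.413 = 6.832 × 10^22 J

E ≈ 6.83 × 10^22 J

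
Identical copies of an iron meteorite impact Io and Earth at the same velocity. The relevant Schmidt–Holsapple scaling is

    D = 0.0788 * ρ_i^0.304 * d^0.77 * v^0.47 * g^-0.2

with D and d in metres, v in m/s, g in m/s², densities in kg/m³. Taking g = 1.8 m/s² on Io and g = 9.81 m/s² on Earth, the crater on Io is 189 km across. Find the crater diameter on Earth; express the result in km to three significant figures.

All impactor-dependent factors cancel in the ratio, leaving D_Earth/D_Io = (g_Earth/g_Io)^-0.2.
(9.81/1.8)^-0.2 = 5.450^-0.2 = 0.7124
D_Earth = 0.7124 × 189 km = 135 km

D ≈ 135 km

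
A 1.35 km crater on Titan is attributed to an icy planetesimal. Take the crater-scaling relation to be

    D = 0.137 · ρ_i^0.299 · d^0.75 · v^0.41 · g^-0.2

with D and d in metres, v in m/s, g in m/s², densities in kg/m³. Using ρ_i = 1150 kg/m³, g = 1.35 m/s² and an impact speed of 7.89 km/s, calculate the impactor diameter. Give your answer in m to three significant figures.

Rearranging for d: d = [D / (0.137 · 1150^0.299 · 7890^0.41 · 1.35^-0.2)]^(1/0.75).
D = 1350 m.
1150^0.299 = 8.225
7890^0.41 = 39.61
1.35^-0.2 = 0.9417
Denominator = 0.137 × 8.225 × 39.61 × 0.9417 = 42.03
D / 42.03 = 1350 / 42.03 = 32.12
d = 32.12^(1/0.75) = 32.12^1.3333 = 102.1 m

d ≈ 102 m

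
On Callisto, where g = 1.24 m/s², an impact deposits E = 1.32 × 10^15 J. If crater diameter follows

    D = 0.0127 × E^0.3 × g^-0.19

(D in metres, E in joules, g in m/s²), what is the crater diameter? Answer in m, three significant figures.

D ≈ 419 m

E^0.3 = (1.32 × 10^15)^0.3 = 3.437 × 10^4
g^-0.19 = 1.24^-0.19 = 0.9600
D = 0.0127 × 3.437 × 10^4 × 0.9600 = 419.0 m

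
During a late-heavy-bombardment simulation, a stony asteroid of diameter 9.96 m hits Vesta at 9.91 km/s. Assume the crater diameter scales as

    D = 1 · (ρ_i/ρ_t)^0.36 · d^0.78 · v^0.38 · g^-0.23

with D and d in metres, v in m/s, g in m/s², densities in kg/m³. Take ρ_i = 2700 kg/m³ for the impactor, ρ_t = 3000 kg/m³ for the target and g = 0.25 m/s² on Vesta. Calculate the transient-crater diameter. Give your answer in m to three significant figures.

In SI units: v = 9910 m/s.
(ρ_i/ρ_t)^0.36 = (2700/3000)^0.36 = 0.9628
d^0.78 = 9.96^0.78 = 6.007
v^0.38 = 9910^0.38 = 33.00
g^-0.23 = 0.25^-0.23 = 1.376
D = 1 × 0.9628 × 6.007 × 33.00 × 1.376 = 262.6 m

D ≈ 263 m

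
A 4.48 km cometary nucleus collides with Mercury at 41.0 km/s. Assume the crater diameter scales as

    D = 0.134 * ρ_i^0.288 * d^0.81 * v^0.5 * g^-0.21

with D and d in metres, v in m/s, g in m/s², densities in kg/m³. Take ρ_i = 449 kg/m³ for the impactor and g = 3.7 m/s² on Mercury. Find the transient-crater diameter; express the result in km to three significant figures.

D ≈ 109 km

In SI units: d = 4480 m, v = 41000 m/s.
ρ_i^0.288 = 449^0.288 = 5.806
d^0.81 = 4480^0.81 = 906.8
v^0.5 = 41000^0.5 = 202.5
g^-0.21 = 3.7^-0.21 = 0.7598
D = 0.134 × 5.806 × 906.8 × 202.5 × 0.7598 = 1.085 × 10^5 m
   = 108.5 km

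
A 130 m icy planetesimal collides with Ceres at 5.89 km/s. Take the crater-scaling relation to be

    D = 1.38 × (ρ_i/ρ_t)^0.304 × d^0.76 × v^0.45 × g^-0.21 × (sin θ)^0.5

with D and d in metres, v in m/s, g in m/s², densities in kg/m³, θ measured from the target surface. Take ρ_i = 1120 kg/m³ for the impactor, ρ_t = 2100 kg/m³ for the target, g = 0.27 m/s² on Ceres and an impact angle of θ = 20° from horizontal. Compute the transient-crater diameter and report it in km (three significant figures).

D ≈ 1.76 km

In SI units: v = 5890 m/s.
(ρ_i/ρ_t)^0.304 = (1120/2100)^0.304 = 0.8261
d^0.76 = 130^0.76 = 40.42
v^0.45 = 5890^0.45 = 49.72
g^-0.21 = 0.27^-0.21 = 1.316
(sin 20°)^0.5 = 0.3420^0.5 = 0.5848
D = 1.38 × 0.8261 × 40.42 × 49.72 × 1.316 × 0.5848 = 1763 m
   = 1.763 km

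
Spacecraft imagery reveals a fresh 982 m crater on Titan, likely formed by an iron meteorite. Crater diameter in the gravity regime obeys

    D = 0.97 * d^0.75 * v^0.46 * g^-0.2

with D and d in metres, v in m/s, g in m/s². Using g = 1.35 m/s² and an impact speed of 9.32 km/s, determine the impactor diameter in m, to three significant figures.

d ≈ 40.5 m

Rearranging for d: d = [D / (0.97 · 9320^0.46 · 1.35^-0.2)]^(1/0.75).
9320^0.46 = 66.98
1.35^-0.2 = 0.9417
Denominator = 0.97 × 66.98 × 0.9417 = 61.18
D / 61.18 = 982 / 61.18 = 16.05
d = 16.05^(1/0.75) = 16.05^1.3333 = 40.48 m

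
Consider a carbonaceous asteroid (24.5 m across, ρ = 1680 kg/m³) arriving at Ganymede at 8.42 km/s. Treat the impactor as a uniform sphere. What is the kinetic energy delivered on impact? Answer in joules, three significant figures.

v = 8420 m/s.
Mass m = (π/6) ρ d³ = (π/6) × 1680 × (24.5)³ = 1.294 × 10^7 kg
E = ½ m v² = 0.5 × 1.294 × 10^7 × (8420)² = 4.587 × 10^14 J

E ≈ 4.59 × 10^14 J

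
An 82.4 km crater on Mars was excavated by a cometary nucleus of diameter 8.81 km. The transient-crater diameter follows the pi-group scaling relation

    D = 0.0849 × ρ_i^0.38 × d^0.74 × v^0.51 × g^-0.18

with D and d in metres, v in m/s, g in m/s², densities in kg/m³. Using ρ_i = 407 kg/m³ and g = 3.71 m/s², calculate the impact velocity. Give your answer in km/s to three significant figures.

Rearranging for v: v = [D / (0.0849 · 407^0.38 · 8810^0.74 · 3.71^-0.18)]^(1/0.51).
D = 82400 m.
407^0.38 = 9.809
8810^0.74 = 830.4
3.71^-0.18 = 0.7898
Denominator = 0.0849 × 9.809 × 830.4 × 0.7898 = 546.2
D / 546.2 = 82400 / 546.2 = 150.9
v = 150.9^(1/0.51) = 150.9^1.9608 = 18706 m/s

v ≈ 18.7 km/s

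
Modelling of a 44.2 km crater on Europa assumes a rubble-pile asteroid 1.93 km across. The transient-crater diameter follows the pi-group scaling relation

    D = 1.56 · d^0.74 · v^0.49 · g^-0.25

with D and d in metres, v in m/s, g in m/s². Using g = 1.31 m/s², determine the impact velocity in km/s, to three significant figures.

Rearranging for v: v = [D / (1.56 · 1930^0.74 · 1.31^-0.25)]^(1/0.49).
D = 44200 m.
1930^0.74 = 270.0
1.31^-0.25 = 0.9347
Denominator = 1.56 × 270.0 × 0.9347 = 393.7
D / 393.7 = 44200 / 393.7 = 112.3
v = 112.3^(1/0.49) = 112.3^2.0408 = 15290 m/s

v ≈ 15.3 km/s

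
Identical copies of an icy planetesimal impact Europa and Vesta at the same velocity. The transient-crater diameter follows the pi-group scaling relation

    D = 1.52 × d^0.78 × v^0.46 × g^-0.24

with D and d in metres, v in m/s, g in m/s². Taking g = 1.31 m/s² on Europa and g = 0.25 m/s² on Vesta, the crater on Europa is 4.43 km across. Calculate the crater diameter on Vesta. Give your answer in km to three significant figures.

D ≈ 6.59 km

All impactor-dependent factors cancel in the ratio, leaving D_Vesta/D_Europa = (g_Vesta/g_Europa)^-0.24.
(0.25/1.31)^-0.24 = 0.1908^-0.24 = 1.488
D_Vesta = 1.488 × 4.43 km = 6.59 km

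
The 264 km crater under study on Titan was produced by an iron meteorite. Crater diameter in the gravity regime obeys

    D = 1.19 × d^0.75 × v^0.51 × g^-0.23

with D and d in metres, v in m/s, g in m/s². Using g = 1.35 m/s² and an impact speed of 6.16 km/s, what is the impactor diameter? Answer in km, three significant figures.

d ≈ 39.0 km

Rearranging for d: d = [D / (1.19 · 6160^0.51 · 1.35^-0.23)]^(1/0.75).
D = 264000 m.
6160^0.51 = 85.64
1.35^-0.23 = 0.9333
Denominator = 1.19 × 85.64 × 0.9333 = 95.11
D / 95.11 = 264000 / 95.11 = 2776
d = 2776^(1/0.75) = 2776^1.3333 = 39004 m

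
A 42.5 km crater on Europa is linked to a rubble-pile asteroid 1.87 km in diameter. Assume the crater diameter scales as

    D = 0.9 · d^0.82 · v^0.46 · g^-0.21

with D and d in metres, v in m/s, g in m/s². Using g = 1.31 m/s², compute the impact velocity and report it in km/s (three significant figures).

v ≈ 24.1 km/s

Rearranging for v: v = [D / (0.9 · 1870^0.82 · 1.31^-0.21)]^(1/0.46).
D = 42500 m.
1870^0.82 = 481.8
1.31^-0.21 = 0.9449
Denominator = 0.9 × 481.8 × 0.9449 = 409.7
D / 409.7 = 42500 / 409.7 = 103.7
v = 103.7^(1/0.46) = 103.7^2.1739 = 24105 m/s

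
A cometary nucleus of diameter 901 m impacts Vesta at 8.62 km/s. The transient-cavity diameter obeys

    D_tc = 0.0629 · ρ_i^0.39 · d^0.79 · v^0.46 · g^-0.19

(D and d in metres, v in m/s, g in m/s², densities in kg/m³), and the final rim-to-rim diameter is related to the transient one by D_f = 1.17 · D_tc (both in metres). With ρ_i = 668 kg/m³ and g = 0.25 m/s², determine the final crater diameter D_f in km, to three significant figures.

D_f ≈ 16.9 km

v = 8620 m/s.
ρ_i^0.39 = 668^0.39 = 12.64
d^0.79 = 901^0.79 = 215.9
v^0.46 = 8620^0.46 = 64.61
g^-0.19 = 0.25^-0.19 = 1.301
D_tc = 0.0629 × 12.64 × 215.9 × 64.61 × 1.301 = 14430 m
D_f = 1.17 × 14430 = 16883 m
     = 16.88 km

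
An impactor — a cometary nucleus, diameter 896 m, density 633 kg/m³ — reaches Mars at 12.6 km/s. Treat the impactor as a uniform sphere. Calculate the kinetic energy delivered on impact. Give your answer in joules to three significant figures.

E ≈ 1.89 × 10^19 J

v = 12600 m/s.
Mass m = (π/6) ρ d³ = (π/6) × 633 × (896)³ = 2.384 × 10^11 kg
E = ½ m v² = 0.5 × 2.384 × 10^11 × (12600)² = 1.892 × 10^19 J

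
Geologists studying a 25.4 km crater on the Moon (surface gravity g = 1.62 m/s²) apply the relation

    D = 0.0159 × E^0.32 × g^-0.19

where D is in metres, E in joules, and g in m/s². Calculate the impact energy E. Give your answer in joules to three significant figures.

E ≈ 3.24 × 10^19 J

Rearranging: E = [D / (0.0159 · g^-0.19)]^(1/0.32).
D = 25400 m.
g^-0.19 = 1.62^-0.19 = 0.9124
D / (0.0159 × 0.9124) = 25400 / (0.01451) = 1.751 × 10^6
E = (1.751 × 10^6)^3.125 = 3.238 × 10^19 J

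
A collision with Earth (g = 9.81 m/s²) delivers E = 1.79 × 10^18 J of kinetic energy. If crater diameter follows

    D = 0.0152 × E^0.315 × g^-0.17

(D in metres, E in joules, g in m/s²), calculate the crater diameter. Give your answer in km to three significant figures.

D ≈ 5.79 km

E^0.315 = (1.79 × 10^18)^0.315 = 5.619 × 10^5
g^-0.17 = 9.81^-0.17 = 0.6783
D = 0.0152 × 5.619 × 10^5 × 0.6783 = 5793 m
   = 5.793 km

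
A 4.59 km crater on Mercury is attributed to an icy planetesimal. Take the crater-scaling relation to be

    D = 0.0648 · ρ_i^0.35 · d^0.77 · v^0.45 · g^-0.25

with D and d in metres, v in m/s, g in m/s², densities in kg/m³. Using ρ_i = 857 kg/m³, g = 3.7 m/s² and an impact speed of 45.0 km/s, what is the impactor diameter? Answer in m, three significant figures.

d ≈ 270 m

Rearranging for d: d = [D / (0.0648 · 857^0.35 · 45000^0.45 · 3.7^-0.25)]^(1/0.77).
D = 4590 m.
857^0.35 = 10.63
45000^0.45 = 124.1
3.7^-0.25 = 0.7210
Denominator = 0.0648 × 10.63 × 124.1 × 0.7210 = 61.63
D / 61.63 = 4590 / 61.63 = 74.48
d = 74.48^(1/0.77) = 74.48^1.2987 = 269.9 m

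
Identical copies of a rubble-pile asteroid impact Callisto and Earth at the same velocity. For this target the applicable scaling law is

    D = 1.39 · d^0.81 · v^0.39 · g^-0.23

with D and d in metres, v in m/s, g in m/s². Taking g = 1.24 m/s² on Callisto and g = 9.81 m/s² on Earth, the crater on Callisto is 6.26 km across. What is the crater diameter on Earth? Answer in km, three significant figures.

D ≈ 3.89 km

All impactor-dependent factors cancel in the ratio, leaving D_Earth/D_Callisto = (g_Earth/g_Callisto)^-0.23.
(9.81/1.24)^-0.23 = 7.911^-0.23 = 0.6215
D_Earth = 0.6215 × 6.26 km = 3.89 km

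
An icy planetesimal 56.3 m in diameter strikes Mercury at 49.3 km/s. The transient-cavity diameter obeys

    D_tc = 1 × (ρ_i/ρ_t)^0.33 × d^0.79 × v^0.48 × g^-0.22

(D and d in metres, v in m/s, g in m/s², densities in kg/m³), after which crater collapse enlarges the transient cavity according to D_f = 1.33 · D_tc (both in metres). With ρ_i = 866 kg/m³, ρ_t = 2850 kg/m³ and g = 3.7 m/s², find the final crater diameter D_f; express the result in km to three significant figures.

v = 49300 m/s.
(ρ_i/ρ_t)^0.33 = (866/2850)^0.33 = 0.6750
d^0.79 = 56.3^0.79 = 24.15
v^0.48 = 49300^0.48 = 178.9
g^-0.22 = 3.7^-0.22 = 0.7499
D_tc = 1 × 0.6750 × 24.15 × 178.9 × 0.7499 = 2187 m
D_f = 1.33 × 2187 = 2909 m
     = 2.909 km

D_f ≈ 2.91 km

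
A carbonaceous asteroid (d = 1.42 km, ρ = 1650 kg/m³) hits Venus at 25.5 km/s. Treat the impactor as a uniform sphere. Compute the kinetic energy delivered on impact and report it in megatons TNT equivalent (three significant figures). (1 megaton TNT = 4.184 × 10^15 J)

d = 1420 m; v = 25500 m/s.
Mass m = (π/6) ρ d³ = (π/6) × 1650 × (1420)³ = 2.474 × 10^12 kg
E = ½ m v² = 0.5 × 2.474 × 10^12 × (25500)² = 8.044 × 10^20 J
   = 8.044 × 10^20 / 4.184×10^15 = 1.923 × 10^5 Mt

E ≈ 1.92 × 10^5 Mt TNT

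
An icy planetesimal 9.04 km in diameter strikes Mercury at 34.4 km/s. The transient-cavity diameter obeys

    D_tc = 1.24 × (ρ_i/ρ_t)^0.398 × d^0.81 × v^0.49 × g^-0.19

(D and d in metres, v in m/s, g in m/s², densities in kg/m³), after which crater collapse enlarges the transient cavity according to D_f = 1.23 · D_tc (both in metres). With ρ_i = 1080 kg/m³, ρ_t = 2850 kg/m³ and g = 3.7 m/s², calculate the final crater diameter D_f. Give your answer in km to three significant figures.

D_f ≈ 216 km

In SI: d = 9040 m, v = 34400 m/s.
(ρ_i/ρ_t)^0.398 = (1080/2850)^0.398 = 0.6796
d^0.81 = 9040^0.81 = 1601
v^0.49 = 34400^0.49 = 167.1
g^-0.19 = 3.7^-0.19 = 0.7799
D_tc = 1.24 × 0.6796 × 1601 × 167.1 × 0.7799 = 1.758 × 10^5 m
D_f = 1.23 × 1.758 × 10^5 = 2.162 × 10^5 m
     = 216.2 km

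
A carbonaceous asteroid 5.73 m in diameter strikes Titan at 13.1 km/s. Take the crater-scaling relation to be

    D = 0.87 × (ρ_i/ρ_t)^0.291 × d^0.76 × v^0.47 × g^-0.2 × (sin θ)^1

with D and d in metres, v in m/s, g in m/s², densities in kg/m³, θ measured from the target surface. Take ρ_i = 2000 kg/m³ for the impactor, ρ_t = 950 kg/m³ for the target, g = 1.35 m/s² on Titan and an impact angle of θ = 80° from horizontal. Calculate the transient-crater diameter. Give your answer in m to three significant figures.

D ≈ 325 m

In SI units: v = 13100 m/s.
(ρ_i/ρ_t)^0.291 = (2000/950)^0.291 = 1.242
d^0.76 = 5.73^0.76 = 3.769
v^0.47 = 13100^0.47 = 86.12
g^-0.2 = 1.35^-0.2 = 0.9417
(sin 80°)^1 = 0.9848^1 = 0.9848
D = 0.87 × 1.242 × 3.769 × 86.12 × 0.9417 × 0.9848 = 325.3 m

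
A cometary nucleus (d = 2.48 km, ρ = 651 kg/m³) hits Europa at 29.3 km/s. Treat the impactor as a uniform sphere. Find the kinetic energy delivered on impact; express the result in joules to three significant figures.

E ≈ 2.23 × 10^21 J

d = 2480 m; v = 29300 m/s.
Mass m = (π/6) ρ d³ = (π/6) × 651 × (2480)³ = 5.199 × 10^12 kg
E = ½ m v² = 0.5 × 5.199 × 10^12 × (29300)² = 2.232 × 10^21 J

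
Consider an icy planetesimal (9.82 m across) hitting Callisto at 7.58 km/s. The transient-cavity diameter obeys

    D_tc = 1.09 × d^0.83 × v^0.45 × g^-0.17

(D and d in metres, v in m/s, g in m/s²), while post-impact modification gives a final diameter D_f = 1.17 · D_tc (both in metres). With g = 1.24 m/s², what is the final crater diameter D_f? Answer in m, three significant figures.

D_f ≈ 456 m

v = 7580 m/s.
d^0.83 = 9.82^0.83 = 6.660
v^0.45 = 7580^0.45 = 55.70
g^-0.17 = 1.24^-0.17 = 0.9641
D_tc = 1.09 × 6.660 × 55.70 × 0.9641 = 389.8 m
D_f = 1.17 × 389.8 = 456.1 m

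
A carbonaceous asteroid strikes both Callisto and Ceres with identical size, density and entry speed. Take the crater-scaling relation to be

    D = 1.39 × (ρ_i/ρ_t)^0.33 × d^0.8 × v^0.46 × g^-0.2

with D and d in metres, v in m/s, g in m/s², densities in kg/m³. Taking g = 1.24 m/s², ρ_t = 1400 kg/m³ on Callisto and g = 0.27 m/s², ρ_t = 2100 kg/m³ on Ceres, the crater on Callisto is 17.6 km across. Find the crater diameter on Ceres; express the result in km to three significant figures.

D ≈ 20.9 km

The impactor-only factors (d, v, ρ_i) cancel in the ratio, leaving D_Ceres/D_Callisto = (g_Ceres/g_Callisto)^-0.2 · (ρ_t,Callisto/ρ_t,Ceres)^0.33.
(0.27/1.24)^-0.2 = 0.2177^-0.2 = 1.357
(1400/2100)^0.33 = 0.6667^0.33 = 0.8748
Ratio = 1.357 × 0.8748 = 1.187
D_Ceres = 1.187 × 17.6 km = 20.9 km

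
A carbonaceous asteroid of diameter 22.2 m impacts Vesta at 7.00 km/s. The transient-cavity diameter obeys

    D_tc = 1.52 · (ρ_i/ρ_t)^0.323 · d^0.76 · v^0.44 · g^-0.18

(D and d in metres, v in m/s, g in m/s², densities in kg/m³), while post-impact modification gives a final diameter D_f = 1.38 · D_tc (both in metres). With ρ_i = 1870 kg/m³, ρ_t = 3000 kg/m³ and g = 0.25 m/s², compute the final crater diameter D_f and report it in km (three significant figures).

D_f ≈ 1.20 km

v = 7000 m/s.
(ρ_i/ρ_t)^0.323 = (1870/3000)^0.323 = 0.8584
d^0.76 = 22.2^0.76 = 10.55
v^0.44 = 7000^0.44 = 49.19
g^-0.18 = 0.25^-0.18 = 1.283
D_tc = 1.52 × 0.8584 × 10.55 × 49.19 × 1.283 = 868.7 m
D_f = 1.38 × 868.7 = 1199 m
     = 1.199 km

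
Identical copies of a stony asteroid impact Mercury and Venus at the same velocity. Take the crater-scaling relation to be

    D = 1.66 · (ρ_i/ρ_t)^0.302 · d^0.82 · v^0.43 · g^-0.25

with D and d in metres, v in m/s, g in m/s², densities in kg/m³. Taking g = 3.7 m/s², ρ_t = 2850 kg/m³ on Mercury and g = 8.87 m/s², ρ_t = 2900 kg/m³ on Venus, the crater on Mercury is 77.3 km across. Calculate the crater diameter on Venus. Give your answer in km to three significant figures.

The impactor-only factors (d, v, ρ_i) cancel in the ratio, leaving D_Venus/D_Mercury = (g_Venus/g_Mercury)^-0.25 · (ρ_t,Mercury/ρ_t,Venus)^0.302.
(8.87/3.7)^-0.25 = 2.397^-0.25 = 0.8037
(2850/2900)^0.302 = 0.9828^0.302 = 0.9948
Ratio = 0.8037 × 0.9948 = 0.7995
D_Venus = 0.7995 × 77.3 km = 61.8 km

D ≈ 61.8 km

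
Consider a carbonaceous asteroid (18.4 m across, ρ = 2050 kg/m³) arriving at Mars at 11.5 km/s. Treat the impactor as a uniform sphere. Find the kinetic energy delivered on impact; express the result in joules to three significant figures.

E ≈ 4.42 × 10^14 J

v = 11500 m/s.
Mass m = (π/6) ρ d³ = (π/6) × 2050 × (18.4)³ = 6.687 × 10^6 kg
E = ½ m v² = 0.5 × 6.687 × 10^6 × (11500)² = 4.422 × 10^14 J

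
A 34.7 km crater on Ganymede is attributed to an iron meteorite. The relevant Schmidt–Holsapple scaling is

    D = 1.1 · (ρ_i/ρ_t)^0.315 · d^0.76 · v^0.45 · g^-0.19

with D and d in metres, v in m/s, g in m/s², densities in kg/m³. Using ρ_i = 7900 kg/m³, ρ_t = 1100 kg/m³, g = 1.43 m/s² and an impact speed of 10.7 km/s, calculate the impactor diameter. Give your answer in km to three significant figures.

d ≈ 1.65 km

Rearranging for d: d = [D / (1.1 · (7900/1100)^0.315 · 10700^0.45 · 1.43^-0.19)]^(1/0.76).
D = 34700 m.
(7900/1100)^0.315 = 1.861
10700^0.45 = 65.05
1.43^-0.19 = 0.9343
Denominator = 1.1 × 1.861 × 65.05 × 0.9343 = 124.4
D / 124.4 = 34700 / 124.4 = 278.9
d = 278.9^(1/0.76) = 278.9^1.3158 = 1651 m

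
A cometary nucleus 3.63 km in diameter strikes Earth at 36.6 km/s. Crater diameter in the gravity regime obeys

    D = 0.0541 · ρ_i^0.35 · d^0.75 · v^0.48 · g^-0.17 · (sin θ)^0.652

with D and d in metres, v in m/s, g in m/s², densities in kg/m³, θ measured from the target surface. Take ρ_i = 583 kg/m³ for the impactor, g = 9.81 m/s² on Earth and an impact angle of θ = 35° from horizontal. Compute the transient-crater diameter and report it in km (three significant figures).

D ≈ 17.2 km

In SI units: d = 3630 m, v = 36600 m/s.
ρ_i^0.35 = 583^0.35 = 9.289
d^0.75 = 3630^0.75 = 467.7
v^0.48 = 36600^0.48 = 155.0
g^-0.17 = 9.81^-0.17 = 0.6783
(sin 35°)^0.652 = 0.5736^0.652 = 0.6960
D = 0.0541 × 9.289 × 467.7 × 155.0 × 0.6783 × 0.6960 = 17199 m
   = 17.20 km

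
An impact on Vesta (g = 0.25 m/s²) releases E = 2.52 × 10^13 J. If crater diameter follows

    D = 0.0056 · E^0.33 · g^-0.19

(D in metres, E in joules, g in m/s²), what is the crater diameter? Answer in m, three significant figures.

D ≈ 193 m

E^0.33 = (2.52 × 10^13)^0.33 = 2.645 × 10^4
g^-0.19 = 0.25^-0.19 = 1.301
D = 0.0056 × 2.645 × 10^4 × 1.301 = 192.7 m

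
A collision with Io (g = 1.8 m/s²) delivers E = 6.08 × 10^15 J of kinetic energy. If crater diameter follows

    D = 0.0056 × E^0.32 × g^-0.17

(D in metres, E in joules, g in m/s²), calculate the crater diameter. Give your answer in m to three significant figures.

E^0.32 = (6.08 × 10^15)^0.32 = 1.124 × 10^5
g^-0.17 = 1.8^-0.17 = 0.9049
D = 0.0056 × 1.124 × 10^5 × 0.9049 = 569.6 m

D ≈ 570 m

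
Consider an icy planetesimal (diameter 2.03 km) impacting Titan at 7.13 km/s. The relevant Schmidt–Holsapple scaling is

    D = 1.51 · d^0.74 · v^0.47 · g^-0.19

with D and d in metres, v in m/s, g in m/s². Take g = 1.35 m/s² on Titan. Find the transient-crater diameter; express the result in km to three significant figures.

D ≈ 25.9 km

In SI units: d = 2030 m, v = 7130 m/s.
d^0.74 = 2030^0.74 = 280.3
v^0.47 = 7130^0.47 = 64.71
g^-0.19 = 1.35^-0.19 = 0.9446
D = 1.51 × 280.3 × 64.71 × 0.9446 = 25871 m
   = 25.87 km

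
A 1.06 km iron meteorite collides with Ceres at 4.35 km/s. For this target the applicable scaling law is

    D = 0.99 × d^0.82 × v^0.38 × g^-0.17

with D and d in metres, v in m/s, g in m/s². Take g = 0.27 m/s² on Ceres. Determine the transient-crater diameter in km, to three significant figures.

In SI units: d = 1060 m, v = 4350 m/s.
d^0.82 = 1060^0.82 = 302.5
v^0.38 = 4350^0.38 = 24.13
g^-0.17 = 0.27^-0.17 = 1.249
D = 0.99 × 302.5 × 24.13 × 1.249 = 9026 m
   = 9.026 km

D ≈ 9.03 km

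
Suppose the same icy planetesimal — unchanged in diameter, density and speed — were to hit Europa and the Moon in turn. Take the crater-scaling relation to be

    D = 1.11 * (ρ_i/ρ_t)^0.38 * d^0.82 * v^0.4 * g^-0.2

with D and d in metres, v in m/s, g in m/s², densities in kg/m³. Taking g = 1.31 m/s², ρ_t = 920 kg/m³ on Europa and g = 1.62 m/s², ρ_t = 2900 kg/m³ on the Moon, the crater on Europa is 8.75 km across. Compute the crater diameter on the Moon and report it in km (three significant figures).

The impactor-only factors (d, v, ρ_i) cancel in the ratio, leaving D_Moon/D_Europa = (g_Moon/g_Europa)^-0.2 · (ρ_t,Europa/ρ_t,Moon)^0.38.
(1.62/1.31)^-0.2 = 1.237^-0.2 = 0.9584
(920/2900)^0.38 = 0.3172^0.38 = 0.6464
Ratio = 0.9584 × 0.6464 = 0.6195
D_Moon = 0.6195 × 8.75 km = 5.42 km

D ≈ 5.42 km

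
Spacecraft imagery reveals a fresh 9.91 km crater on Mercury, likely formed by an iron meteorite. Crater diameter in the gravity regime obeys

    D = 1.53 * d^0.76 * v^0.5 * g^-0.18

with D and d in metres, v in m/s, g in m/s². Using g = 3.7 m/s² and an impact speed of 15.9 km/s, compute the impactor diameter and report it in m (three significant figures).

d ≈ 243 m

Rearranging for d: d = [D / (1.53 · 15900^0.5 · 3.7^-0.18)]^(1/0.76).
D = 9910 m.
15900^0.5 = 126.1
3.7^-0.18 = 0.7902
Denominator = 1.53 × 126.1 × 0.7902 = 152.5
D / 152.5 = 9910 / 152.5 = 64.98
d = 64.98^(1/0.76) = 64.98^1.3158 = 242.8 m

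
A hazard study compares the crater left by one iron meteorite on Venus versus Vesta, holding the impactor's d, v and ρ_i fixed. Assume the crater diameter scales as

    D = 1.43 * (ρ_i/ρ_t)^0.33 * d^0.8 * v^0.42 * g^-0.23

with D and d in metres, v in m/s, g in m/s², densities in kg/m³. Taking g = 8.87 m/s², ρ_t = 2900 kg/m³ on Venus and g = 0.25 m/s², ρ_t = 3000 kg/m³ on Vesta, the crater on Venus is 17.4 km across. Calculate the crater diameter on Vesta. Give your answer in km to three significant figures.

The impactor-only factors (d, v, ρ_i) cancel in the ratio, leaving D_Vesta/D_Venus = (g_Vesta/g_Venus)^-0.23 · (ρ_t,Venus/ρ_t,Vesta)^0.33.
(0.25/8.87)^-0.23 = 0.02818^-0.23 = 2.273
(2900/3000)^0.33 = 0.9667^0.33 = 0.9889
Ratio = 2.273 × 0.9889 = 2.248
D_Vesta = 2.248 × 17.4 km = 39.1 km

D ≈ 39.1 km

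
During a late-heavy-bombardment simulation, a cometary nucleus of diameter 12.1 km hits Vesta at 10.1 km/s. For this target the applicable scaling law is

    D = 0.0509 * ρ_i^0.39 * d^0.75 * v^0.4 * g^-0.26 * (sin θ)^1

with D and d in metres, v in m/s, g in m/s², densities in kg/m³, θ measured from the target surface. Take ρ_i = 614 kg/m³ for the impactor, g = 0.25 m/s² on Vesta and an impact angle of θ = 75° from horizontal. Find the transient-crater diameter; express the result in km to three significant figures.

In SI units: d = 12100 m, v = 10100 m/s.
ρ_i^0.39 = 614^0.39 = 12.23
d^0.75 = 12100^0.75 = 1154
v^0.4 = 10100^0.4 = 39.97
g^-0.26 = 0.25^-0.26 = 1.434
(sin 75°)^1 = 0.9659^1 = 0.9659
D = 0.0509 × 12.23 × 1154 × 39.97 × 1.434 × 0.9659 = 39771 m
   = 39.77 km

D ≈ 39.8 km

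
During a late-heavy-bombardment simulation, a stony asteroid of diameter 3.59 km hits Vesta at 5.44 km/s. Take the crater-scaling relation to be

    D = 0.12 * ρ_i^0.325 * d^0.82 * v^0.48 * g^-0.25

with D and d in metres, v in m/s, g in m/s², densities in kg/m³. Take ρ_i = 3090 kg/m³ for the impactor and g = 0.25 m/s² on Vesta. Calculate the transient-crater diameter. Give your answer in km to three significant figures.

D ≈ 118 km

In SI units: d = 3590 m, v = 5440 m/s.
ρ_i^0.325 = 3090^0.325 = 13.62
d^0.82 = 3590^0.82 = 822.6
v^0.48 = 5440^0.48 = 62.10
g^-0.25 = 0.25^-0.25 = 1.414
D = 0.12 × 13.62 × 822.6 × 62.10 × 1.414 = 1.181 × 10^5 m
   = 118.1 km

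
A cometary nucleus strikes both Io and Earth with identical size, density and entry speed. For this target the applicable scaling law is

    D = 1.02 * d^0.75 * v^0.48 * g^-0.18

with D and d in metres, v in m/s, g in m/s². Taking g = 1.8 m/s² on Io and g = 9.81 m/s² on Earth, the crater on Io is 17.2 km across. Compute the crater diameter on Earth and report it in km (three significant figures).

All impactor-dependent factors cancel in the ratio, leaving D_Earth/D_Io = (g_Earth/g_Io)^-0.18.
(9.81/1.8)^-0.18 = 5.450^-0.18 = 0.7370
D_Earth = 0.7370 × 17.2 km = 12.7 km

D ≈ 12.7 km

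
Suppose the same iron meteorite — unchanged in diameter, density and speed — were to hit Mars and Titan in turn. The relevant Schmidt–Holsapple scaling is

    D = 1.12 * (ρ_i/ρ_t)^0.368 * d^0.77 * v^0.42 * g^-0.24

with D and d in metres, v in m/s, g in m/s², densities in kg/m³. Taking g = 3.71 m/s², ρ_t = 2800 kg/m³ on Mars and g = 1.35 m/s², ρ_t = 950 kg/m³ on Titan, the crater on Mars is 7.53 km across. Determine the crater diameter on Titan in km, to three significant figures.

The impactor-only factors (d, v, ρ_i) cancel in the ratio, leaving D_Titan/D_Mars = (g_Titan/g_Mars)^-0.24 · (ρ_t,Mars/ρ_t,Titan)^0.368.
(1.35/3.71)^-0.24 = 0.3639^-0.24 = 1.275
(2800/950)^0.368 = 2.947^0.368 = 1.488
Ratio = 1.275 × 1.488 = 1.897
D_Titan = 1.897 × 7.53 km = 14.3 km

D ≈ 14.3 km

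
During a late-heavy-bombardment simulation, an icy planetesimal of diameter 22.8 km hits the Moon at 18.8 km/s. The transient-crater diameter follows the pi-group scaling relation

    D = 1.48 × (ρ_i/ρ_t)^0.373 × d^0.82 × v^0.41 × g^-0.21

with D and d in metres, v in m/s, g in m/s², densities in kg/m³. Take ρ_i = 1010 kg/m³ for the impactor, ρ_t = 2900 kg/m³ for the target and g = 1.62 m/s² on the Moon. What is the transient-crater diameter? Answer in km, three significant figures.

D ≈ 191 km

In SI units: d = 22800 m, v = 18800 m/s.
(ρ_i/ρ_t)^0.373 = (1010/2900)^0.373 = 0.6747
d^0.82 = 22800^0.82 = 3745
v^0.41 = 18800^0.41 = 56.55
g^-0.21 = 1.62^-0.21 = 0.9037
D = 1.48 × 0.6747 × 3745 × 56.55 × 0.9037 = 1.911 × 10^5 m
   = 191.1 km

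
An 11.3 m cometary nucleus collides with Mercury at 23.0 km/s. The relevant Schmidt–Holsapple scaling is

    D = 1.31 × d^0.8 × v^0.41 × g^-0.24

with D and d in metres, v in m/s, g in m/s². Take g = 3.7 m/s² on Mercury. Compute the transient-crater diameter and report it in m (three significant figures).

D ≈ 409 m

In SI units: v = 23000 m/s.
d^0.8 = 11.3^0.8 = 6.958
v^0.41 = 23000^0.41 = 61.42
g^-0.24 = 3.7^-0.24 = 0.7305
D = 1.31 × 6.958 × 61.42 × 0.7305 = 409.0 m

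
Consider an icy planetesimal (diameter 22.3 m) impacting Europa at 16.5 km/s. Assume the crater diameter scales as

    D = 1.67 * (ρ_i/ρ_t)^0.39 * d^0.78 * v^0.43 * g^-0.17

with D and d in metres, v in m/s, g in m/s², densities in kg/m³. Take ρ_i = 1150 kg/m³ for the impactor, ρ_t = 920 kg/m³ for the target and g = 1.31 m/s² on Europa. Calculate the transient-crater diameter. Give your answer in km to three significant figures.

In SI units: v = 16500 m/s.
(ρ_i/ρ_t)^0.39 = (1150/920)^0.39 = 1.091
d^0.78 = 22.3^0.78 = 11.26
v^0.43 = 16500^0.43 = 65.09
g^-0.17 = 1.31^-0.17 = 0.9551
D = 1.67 × 1.091 × 11.26 × 65.09 × 0.9551 = 1275 m
   = 1.275 km

D ≈ 1.28 km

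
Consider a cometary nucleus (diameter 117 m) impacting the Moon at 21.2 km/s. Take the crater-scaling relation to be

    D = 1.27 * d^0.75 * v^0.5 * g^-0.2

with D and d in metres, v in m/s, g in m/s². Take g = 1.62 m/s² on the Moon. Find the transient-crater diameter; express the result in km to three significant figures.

D ≈ 5.97 km

In SI units: v = 21200 m/s.
d^0.75 = 117^0.75 = 35.57
v^0.5 = 21200^0.5 = 145.6
g^-0.2 = 1.62^-0.2 = 0.9080
D = 1.27 × 35.57 × 145.6 × 0.9080 = 5972 m
   = 5.972 km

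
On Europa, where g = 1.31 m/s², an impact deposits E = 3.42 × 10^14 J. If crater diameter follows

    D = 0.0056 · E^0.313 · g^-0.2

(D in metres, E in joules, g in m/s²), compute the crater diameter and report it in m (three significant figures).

E^0.313 = (3.42 × 10^14)^0.313 = 3.541 × 10^4
g^-0.2 = 1.31^-0.2 = 0.9474
D = 0.0056 × 3.541 × 10^4 × 0.9474 = 187.9 m

D ≈ 188 m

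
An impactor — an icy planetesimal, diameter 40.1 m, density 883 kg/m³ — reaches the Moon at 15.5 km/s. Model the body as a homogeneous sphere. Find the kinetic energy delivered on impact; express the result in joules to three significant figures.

E ≈ 3.58 × 10^15 J

v = 15500 m/s.
Mass m = (π/6) ρ d³ = (π/6) × 883 × (40.1)³ = 2.981 × 10^7 kg
E = ½ m v² = 0.5 × 2.981 × 10^7 × (15500)² = 3.581 × 10^15 J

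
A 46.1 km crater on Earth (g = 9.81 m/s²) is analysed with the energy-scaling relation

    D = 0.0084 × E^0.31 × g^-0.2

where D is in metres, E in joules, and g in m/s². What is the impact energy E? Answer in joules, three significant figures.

E ≈ 2.40 × 10^22 J

Rearranging: E = [D / (0.0084 · g^-0.2)]^(1/0.31).
D = 46100 m.
g^-0.2 = 9.81^-0.2 = 0.6334
D / (0.0084 × 0.6334) = 46100 / (5.321 × 10^-3) = 8.664 × 10^6
E = (8.664 × 10^6)^3.2258 = 2.397 × 10^22 J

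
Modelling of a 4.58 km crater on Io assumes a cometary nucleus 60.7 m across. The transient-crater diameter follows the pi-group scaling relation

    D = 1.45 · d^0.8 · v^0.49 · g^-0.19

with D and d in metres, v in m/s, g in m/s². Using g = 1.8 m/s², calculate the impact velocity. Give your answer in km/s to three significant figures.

v ≈ 21.4 km/s

Rearranging for v: v = [D / (1.45 · 60.7^0.8 · 1.8^-0.19)]^(1/0.49).
D = 4580 m.
60.7^0.8 = 26.70
1.8^-0.19 = 0.8943
Denominator = 1.45 × 26.70 × 0.8943 = 34.62
D / 34.62 = 4580 / 34.62 = 132.3
v = 132.3^(1/0.49) = 132.3^2.0408 = 21364 m/s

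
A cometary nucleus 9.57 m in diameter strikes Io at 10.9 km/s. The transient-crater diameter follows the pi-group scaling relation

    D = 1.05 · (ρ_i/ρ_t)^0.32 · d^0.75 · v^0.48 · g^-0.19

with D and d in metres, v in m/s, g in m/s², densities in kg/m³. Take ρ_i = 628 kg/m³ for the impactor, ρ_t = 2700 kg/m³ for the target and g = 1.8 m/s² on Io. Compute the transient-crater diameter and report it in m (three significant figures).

In SI units: v = 10900 m/s.
(ρ_i/ρ_t)^0.32 = (628/2700)^0.32 = 0.6271
d^0.75 = 9.57^0.75 = 5.441
v^0.48 = 10900^0.48 = 86.69
g^-0.19 = 1.8^-0.19 = 0.8943
D = 1.05 × 0.6271 × 5.441 × 86.69 × 0.8943 = 277.8 m

D ≈ 278 m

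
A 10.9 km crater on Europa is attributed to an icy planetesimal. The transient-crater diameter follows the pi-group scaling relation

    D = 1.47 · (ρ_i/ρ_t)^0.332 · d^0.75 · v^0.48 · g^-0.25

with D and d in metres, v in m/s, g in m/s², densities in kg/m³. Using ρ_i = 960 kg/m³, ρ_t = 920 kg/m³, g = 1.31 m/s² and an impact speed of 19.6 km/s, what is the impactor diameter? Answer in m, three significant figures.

Rearranging for d: d = [D / (1.47 · (960/920)^0.332 · 19600^0.48 · 1.31^-0.25)]^(1/0.75).
D = 10900 m.
(960/920)^0.332 = 1.014
19600^0.48 = 114.9
1.31^-0.25 = 0.9347
Denominator = 1.47 × 1.014 × 114.9 × 0.9347 = 160.1
D / 160.1 = 10900 / 160.1 = 68.08
d = 68.08^(1/0.75) = 68.08^1.3333 = 277.9 m

d ≈ 278 m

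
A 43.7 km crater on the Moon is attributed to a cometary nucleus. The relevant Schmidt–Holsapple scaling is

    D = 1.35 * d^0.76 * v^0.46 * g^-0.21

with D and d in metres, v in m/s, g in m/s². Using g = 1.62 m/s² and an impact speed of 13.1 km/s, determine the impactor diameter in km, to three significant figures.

Rearranging for d: d = [D / (1.35 · 13100^0.46 · 1.62^-0.21)]^(1/0.76).
D = 43700 m.
13100^0.46 = 78.33
1.62^-0.21 = 0.9037
Denominator = 1.35 × 78.33 × 0.9037 = 95.56
D / 95.56 = 43700 / 95.56 = 457.3
d = 457.3^(1/0.76) = 457.3^1.3158 = 3164 m

d ≈ 3.16 km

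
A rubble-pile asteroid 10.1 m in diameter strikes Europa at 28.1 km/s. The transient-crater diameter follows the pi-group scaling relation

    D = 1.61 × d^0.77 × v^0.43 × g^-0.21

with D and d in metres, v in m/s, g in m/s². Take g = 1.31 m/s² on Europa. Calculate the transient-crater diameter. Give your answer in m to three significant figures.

D ≈ 739 m

In SI units: v = 28100 m/s.
d^0.77 = 10.1^0.77 = 5.934
v^0.43 = 28100^0.43 = 81.84
g^-0.21 = 1.31^-0.21 = 0.9449
D = 1.61 × 5.934 × 81.84 × 0.9449 = 738.8 m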